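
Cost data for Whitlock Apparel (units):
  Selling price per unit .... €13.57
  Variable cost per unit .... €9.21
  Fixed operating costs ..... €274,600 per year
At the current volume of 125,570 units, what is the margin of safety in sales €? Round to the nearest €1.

€849,324

Contribution margin per unit = €13.57 − €9.21 = €4.36. Break-even units = €274,600 ÷ €4.36 = 62,981.65; break-even revenue = 62,981.65 × €13.57 = €854,661.01.
Actual sales revenue = 125,570 × €13.57 = €1,703,984.90.
Margin of safety = €1,703,984.90 − €854,661.01 = €849,324.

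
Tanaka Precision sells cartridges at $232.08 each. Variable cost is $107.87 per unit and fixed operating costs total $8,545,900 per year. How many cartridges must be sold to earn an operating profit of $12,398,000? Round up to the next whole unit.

Contribution margin per unit = $232.08 − $107.87 = $124.21.
Units = (FC + target) / CM = ($8,545,900 + $12,398,000) / $124.21 = 168,616.86, so 168,617 cartridges.

168,617 cartridges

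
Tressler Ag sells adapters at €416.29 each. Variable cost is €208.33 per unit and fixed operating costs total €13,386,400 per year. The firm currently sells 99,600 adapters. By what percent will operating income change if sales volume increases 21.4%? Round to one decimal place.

+60.5%

Total contribution margin = 99,600 × €207.96 = €20,712,816.00.
Subtracting fixed costs: EBIT = €20,712,816.00 − €13,386,400 = €7,326,416.00.
DOL = contribution ÷ EBIT = €20,712,816.00 ÷ €7,326,416.00 = 2.8271.
%ΔEBIT = DOL × %ΔSales = 2.8271 × +21.4% = +60.5%.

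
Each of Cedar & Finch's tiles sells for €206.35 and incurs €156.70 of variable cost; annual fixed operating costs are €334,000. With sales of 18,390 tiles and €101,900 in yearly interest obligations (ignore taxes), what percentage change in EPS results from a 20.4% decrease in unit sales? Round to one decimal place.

-39.0%

Contribution at this volume is 18,390 × €49.65 = €913,063.50.
EBIT = €913,063.50 − €334,000 = €579,063.50.
After interest of €101,900.00, pre-tax earnings = €477,163.50.
DCL = total CM / (EBIT − I) = €913,063.50 / €477,163.50 = 1.9135.
%ΔEPS = DCL × %ΔSales = 1.9135 × -20.4% = -39.0%.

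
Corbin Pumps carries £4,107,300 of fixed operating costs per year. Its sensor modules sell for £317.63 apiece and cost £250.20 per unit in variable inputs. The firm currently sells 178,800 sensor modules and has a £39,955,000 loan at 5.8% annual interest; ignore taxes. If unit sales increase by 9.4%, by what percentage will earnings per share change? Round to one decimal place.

+20.1%

Contribution at this volume is 178,800 × £67.43 = £12,056,484.00.
Operating income = contribution − fixed costs = £12,056,484.00 − £4,107,300 = £7,949,184.00.
After interest of £2,317,390.00, pre-tax earnings = £5,631,794.00.
Degree of combined leverage = contribution ÷ (EBIT − I) = £12,056,484.00 ÷ £5,631,794.00 = 2.1408.
%ΔEPS = DCL × %ΔSales = 2.1408 × +9.4% = +20.1%.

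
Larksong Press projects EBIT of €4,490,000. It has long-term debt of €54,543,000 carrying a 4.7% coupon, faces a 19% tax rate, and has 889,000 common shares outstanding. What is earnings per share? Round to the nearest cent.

€1.76

Interest = €2,563,521.00, so EBT = €4,490,000 − €2,563,521.00 = €1,926,479.00.
After tax at 19%: net income = €1,926,479.00 × 0.81 = €1,560,447.99.
Per share: €1,560,447.99 / 889,000 shares = €1.76.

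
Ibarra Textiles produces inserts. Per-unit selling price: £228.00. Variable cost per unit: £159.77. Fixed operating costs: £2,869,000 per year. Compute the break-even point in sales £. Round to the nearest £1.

Contribution margin per unit = £228.00 − £159.77 = £68.23, a CM ratio of £68.23 ÷ £228.00 = 0.2993.
Break-even revenue = fixed costs × price ÷ CM = £2,869,000 × £228.00 ÷ £68.23 = £9,587,161.

£9,587,161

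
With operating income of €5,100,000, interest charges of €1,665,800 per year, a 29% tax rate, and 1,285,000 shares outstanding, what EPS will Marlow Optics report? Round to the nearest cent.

€1.90

Interest = €1,665,800.00, so EBT = €5,100,000 − €1,665,800.00 = €3,434,200.00.
After tax at 29%: net income = €3,434,200.00 × 0.71 = €2,438,282.00.
Per share: €2,438,282.00 / 1,285,000 shares = €1.90.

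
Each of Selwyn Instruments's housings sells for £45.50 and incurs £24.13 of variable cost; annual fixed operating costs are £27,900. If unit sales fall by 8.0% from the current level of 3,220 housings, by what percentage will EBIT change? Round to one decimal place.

-13.5%

Total contribution margin = 3,220 × £21.37 = £68,811.40.
Subtracting fixed costs: EBIT = £68,811.40 − £27,900 = £40,911.40.
DOL = contribution ÷ EBIT = £68,811.40 ÷ £40,911.40 = 1.6820.
Operating income changes by 1.6820 × -8.0% = -13.5%.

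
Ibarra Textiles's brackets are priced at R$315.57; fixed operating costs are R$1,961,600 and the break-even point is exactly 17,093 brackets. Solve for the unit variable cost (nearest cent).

R$200.81

Contribution per unit must be FC / Q = R$1,961,600 / 17,093 = R$114.7604.
Hence VC = price − CM = R$315.57 − R$114.7604 = R$200.81.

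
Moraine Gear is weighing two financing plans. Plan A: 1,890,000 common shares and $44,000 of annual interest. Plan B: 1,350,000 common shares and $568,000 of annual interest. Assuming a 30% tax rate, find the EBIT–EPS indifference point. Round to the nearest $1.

$1,878,000

At indifference, (EBIT − 44,000)(1 − t)/1,890,000 = (EBIT − 568,000)(1 − t)/1,350,000.
The (1 − t) factor cancels: (EBIT − 44,000) × 1,350,000 = (EBIT − 568,000) × 1,890,000.
Solving, EBIT = (568,000·1,890,000 − 44,000·1,350,000) / (1,890,000 − 1,350,000) = 1,014,120,000,000 / 540,000 = 1,878,000.00.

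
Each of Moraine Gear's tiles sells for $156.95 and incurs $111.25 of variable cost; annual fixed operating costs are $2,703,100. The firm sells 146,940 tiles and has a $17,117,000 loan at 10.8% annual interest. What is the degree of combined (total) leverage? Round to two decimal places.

3.10

At 146,940 units, contribution = 146,940 × $45.70 = $6,715,158.00.
Operating income = contribution − fixed costs = $6,715,158.00 − $2,703,100 = $4,012,058.00. Interest = $1,848,636.00, so EBIT − I = $2,163,422.00.
DCL = contribution ÷ (EBIT − I) = $6,715,158.00 ÷ $2,163,422.00 = 3.1040.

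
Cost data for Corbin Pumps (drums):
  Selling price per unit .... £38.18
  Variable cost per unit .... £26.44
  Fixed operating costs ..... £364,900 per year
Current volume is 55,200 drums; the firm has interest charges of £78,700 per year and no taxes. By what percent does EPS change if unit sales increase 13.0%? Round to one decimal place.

+41.2%

Contribution at this volume is 55,200 × £11.74 = £648,048.00.
Subtracting fixed costs: EBIT = £648,048.00 − £364,900 = £283,148.00.
After interest of £78,700.00, pre-tax earnings = £204,448.00.
Degree of combined leverage = contribution ÷ (EBIT − I) = £648,048.00 ÷ £204,448.00 = 3.1697.
%ΔEPS = DCL × %ΔSales = 3.1697 × +13.0% = +41.2%.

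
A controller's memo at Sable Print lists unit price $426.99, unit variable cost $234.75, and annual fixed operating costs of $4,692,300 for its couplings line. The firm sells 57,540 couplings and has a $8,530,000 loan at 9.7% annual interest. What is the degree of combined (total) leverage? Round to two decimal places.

At 57,540 units, contribution = 57,540 × $192.24 = $11,061,489.60.
EBIT = $11,061,489.60 − $4,692,300 = $6,369,189.60. Interest = $827,410.00.
DOL = $11,061,489.60 ÷ $6,369,189.60 = 1.7367; DFL = $6,369,189.60 ÷ $5,541,779.60 = 1.1493.
DCL = DOL × DFL = 1.7367 × 1.1493 = 1.9960.

2.00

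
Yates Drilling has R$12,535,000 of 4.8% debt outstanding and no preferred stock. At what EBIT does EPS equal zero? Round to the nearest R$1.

Annual interest = 4.8% × R$12,535,000 = R$601,680.00.
Without preferred stock the financial break-even is simply EBIT = interest = R$601,680.00.

R$601,680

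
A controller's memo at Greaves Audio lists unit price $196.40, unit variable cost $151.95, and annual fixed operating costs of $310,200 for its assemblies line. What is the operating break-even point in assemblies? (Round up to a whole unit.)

6,979 assemblies

Contribution margin per unit = $196.40 − $151.95 = $44.45.
Break-even volume = fixed costs ÷ CM per unit = $310,200 ÷ $44.45 = 6,978.63, so 6,979 assemblies.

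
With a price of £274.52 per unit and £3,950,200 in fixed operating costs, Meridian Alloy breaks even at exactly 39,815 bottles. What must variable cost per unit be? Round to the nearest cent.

At break-even, FC = Q × (P − VC), so P − VC = £3,950,200 ÷ 39,815 = £99.2139.
Hence VC = price − CM = £274.52 − £99.2139 = £175.31.

£175.31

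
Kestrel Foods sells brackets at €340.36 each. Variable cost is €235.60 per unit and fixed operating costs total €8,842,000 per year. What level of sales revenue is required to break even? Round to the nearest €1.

Contribution margin per unit = €340.36 − €235.60 = €104.76, a CM ratio of €104.76 ÷ €340.36 = 0.3078.
Break-even sales = FC ÷ CM ratio = €8,842,000 × €340.36 / €104.76 = €28,727,216.

€28,727,216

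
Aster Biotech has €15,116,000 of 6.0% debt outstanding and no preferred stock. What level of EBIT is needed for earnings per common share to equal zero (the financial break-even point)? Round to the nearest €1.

Annual interest = 6.0% × €15,116,000 = €906,960.00.
Without preferred stock the financial break-even is simply EBIT = interest = €906,960.00.

€906,960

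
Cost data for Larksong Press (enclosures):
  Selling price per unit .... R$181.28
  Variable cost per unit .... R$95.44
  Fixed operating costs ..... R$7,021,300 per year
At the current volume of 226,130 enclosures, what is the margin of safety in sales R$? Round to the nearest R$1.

R$26,165,012

Each unit contributes R$181.28 − R$95.44 = R$85.84. Break-even units = R$7,021,300 ÷ R$85.84 = 81,795.20; break-even revenue = 81,795.20 × R$181.28 = R$14,827,833.92.
Current sales = 226,130 × R$181.28 = R$40,992,846.40.
Margin of safety = R$40,992,846.40 − R$14,827,833.92 = R$26,165,012.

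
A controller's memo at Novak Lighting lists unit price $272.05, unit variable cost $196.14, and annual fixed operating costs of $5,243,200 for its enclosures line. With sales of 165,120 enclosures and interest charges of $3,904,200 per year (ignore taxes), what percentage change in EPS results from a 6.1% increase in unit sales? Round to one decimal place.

Contribution at this volume is 165,120 × $75.91 = $12,534,259.20.
Operating income = contribution − fixed costs = $12,534,259.20 − $5,243,200 = $7,291,059.20.
After interest of $3,904,200.00, pre-tax earnings = $3,386,859.20.
Degree of combined leverage = contribution ÷ (EBIT − I) = $12,534,259.20 ÷ $3,386,859.20 = 3.7009.
EPS therefore changes by 3.7009 × (+6.1%) = +22.6%.

+22.6%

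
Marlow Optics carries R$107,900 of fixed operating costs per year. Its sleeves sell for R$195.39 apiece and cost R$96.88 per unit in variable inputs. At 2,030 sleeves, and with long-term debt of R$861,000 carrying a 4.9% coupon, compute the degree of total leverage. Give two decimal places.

Contribution at this volume is 2,030 × R$98.51 = R$199,975.30.
Subtracting fixed costs: EBIT = R$199,975.30 − R$107,900 = R$92,075.30. Interest = R$42,189.00.
DOL = R$199,975.30 ÷ R$92,075.30 = 2.1719; DFL = R$92,075.30 ÷ R$49,886.30 = 1.8457.
Combined leverage = 2.1719 × 1.8457 = 4.0087.

4.01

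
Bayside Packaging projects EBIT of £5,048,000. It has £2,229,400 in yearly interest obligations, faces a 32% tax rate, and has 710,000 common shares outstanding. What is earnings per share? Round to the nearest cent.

Pre-tax income = £5,048,000 − £2,229,400.00 = £2,818,600.00.
Net income = £2,818,600.00 × (1 − 0.32) = £1,916,648.00.
Per share: £1,916,648.00 / 710,000 shares = £2.70.

£2.70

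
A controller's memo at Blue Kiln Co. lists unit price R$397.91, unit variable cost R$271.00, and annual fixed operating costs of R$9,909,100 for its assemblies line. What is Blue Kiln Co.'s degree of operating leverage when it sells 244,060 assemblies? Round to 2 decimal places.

Contribution at this volume is 244,060 × R$126.91 = R$30,973,654.60.
Subtracting fixed costs: EBIT = R$30,973,654.60 − R$9,909,100 = R$21,064,554.60.
So DOL = total CM / EBIT = R$30,973,654.60 / R$21,064,554.60 = 1.4704.

1.47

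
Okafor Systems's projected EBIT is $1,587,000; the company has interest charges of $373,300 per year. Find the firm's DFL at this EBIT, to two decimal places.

1.31

Annual interest charges come to $373,300.00.
DFL = EBIT ÷ (EBIT − I) = $1,587,000 ÷ ($1,587,000 − $373,300.00) = $1,587,000 ÷ $1,213,700.00 = 1.3076.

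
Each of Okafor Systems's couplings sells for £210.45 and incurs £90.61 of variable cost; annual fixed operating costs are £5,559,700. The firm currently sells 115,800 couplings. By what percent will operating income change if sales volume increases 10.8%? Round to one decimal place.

+18.0%

At 115,800 units, contribution = 115,800 × £119.84 = £13,877,472.00.
Subtracting fixed costs: EBIT = £13,877,472.00 − £5,559,700 = £8,317,772.00.
DOL = contribution ÷ EBIT = £13,877,472.00 ÷ £8,317,772.00 = 1.6684.
Operating income changes by 1.6684 × +10.8% = +18.0%.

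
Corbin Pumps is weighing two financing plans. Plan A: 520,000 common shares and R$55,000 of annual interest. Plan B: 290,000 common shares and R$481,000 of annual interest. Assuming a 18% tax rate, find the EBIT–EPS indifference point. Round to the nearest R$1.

Set EPS_A = EPS_B: (EBIT − R$55,000)(1 − 0.18) ÷ 520,000 = (EBIT − R$481,000)(1 − 0.18) ÷ 290,000.
The (1 − t) factor cancels: (EBIT − 55,000) × 290,000 = (EBIT − 481,000) × 520,000.
EBIT × (520,000 − 290,000) = 481,000 × 520,000 − 55,000 × 290,000 = 234,170,000,000, so EBIT = 234,170,000,000 ÷ 230,000 = 1,018,130.43.

R$1,018,130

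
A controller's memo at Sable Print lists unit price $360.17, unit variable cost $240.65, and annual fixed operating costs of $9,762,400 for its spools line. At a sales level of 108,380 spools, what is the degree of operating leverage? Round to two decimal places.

Contribution at this volume is 108,380 × $119.52 = $12,953,577.60.
Subtracting fixed costs: EBIT = $12,953,577.60 − $9,762,400 = $3,191,177.60.
So DOL = total CM / EBIT = $12,953,577.60 / $3,191,177.60 = 4.0592.

4.06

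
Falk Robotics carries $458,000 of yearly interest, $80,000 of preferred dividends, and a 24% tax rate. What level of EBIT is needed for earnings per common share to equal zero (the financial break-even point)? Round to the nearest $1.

$563,263

Grossing the preferred dividend up to pre-tax terms: $80,000 / (1 − 0.24) = $105,263.16.
Financial break-even EBIT = interest + D_p ÷ (1 − t) = $458,000 + $105,263.16 = $563,263.16.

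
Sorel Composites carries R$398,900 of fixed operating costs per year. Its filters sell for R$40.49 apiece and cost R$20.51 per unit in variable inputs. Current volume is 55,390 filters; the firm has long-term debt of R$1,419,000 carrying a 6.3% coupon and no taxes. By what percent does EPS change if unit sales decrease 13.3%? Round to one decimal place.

At 55,390 units, contribution = 55,390 × R$19.98 = R$1,106,692.20.
Subtracting fixed costs: EBIT = R$1,106,692.20 − R$398,900 = R$707,792.20.
Interest = R$89,397.00, so EBIT − I = R$618,395.20.
Degree of combined leverage = contribution ÷ (EBIT − I) = R$1,106,692.20 ÷ R$618,395.20 = 1.7896.
EPS therefore changes by 1.7896 × (-13.3%) = -23.8%.

-23.8%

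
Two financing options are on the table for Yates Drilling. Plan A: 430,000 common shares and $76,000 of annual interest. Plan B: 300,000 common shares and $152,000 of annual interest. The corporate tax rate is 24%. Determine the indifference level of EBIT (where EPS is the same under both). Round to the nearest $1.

$327,385

Set EPS_A = EPS_B: (EBIT − $76,000)(1 − 0.24) ÷ 430,000 = (EBIT − $152,000)(1 − 0.24) ÷ 300,000.
Cancelling (1 − t) and cross-multiplying: 300,000·(EBIT − 76,000) = 430,000·(EBIT − 152,000).
EBIT × (430,000 − 300,000) = 152,000 × 430,000 − 76,000 × 300,000 = 42,560,000,000, so EBIT = 42,560,000,000 ÷ 130,000 = 327,384.62.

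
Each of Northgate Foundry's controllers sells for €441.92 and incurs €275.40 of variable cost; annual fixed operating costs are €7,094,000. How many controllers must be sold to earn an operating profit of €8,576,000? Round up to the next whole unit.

94,103 controllers

Each unit contributes €441.92 − €275.40 = €166.52.
Need Q such that Q × €166.52 − €7,094,000 = €8,576,000, i.e. Q = €15,670,000 / €166.52 = 94,102.81 → 94,103.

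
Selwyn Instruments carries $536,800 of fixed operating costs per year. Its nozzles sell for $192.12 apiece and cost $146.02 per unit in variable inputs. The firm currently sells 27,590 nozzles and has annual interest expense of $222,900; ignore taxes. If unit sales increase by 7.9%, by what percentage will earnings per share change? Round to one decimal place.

Contribution at this volume is 27,590 × $46.10 = $1,271,899.00.
Subtracting fixed costs: EBIT = $1,271,899.00 − $536,800 = $735,099.00.
Interest = $222,900.00, so EBIT − I = $512,199.00.
Degree of combined leverage = contribution ÷ (EBIT − I) = $1,271,899.00 ÷ $512,199.00 = 2.4832.
EPS therefore changes by 2.4832 × (+7.9%) = +19.6%.

+19.6%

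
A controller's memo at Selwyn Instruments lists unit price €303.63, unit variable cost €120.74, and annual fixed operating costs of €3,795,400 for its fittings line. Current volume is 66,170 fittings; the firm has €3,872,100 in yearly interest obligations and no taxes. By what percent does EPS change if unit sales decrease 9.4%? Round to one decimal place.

Contribution at this volume is 66,170 × €182.89 = €12,101,831.30.
EBIT = €12,101,831.30 − €3,795,400 = €8,306,431.30.
After interest of €3,872,100.00, pre-tax earnings = €4,434,331.30.
DCL = total CM / (EBIT − I) = €12,101,831.30 / €4,434,331.30 = 2.7291.
EPS therefore changes by 2.7291 × (-9.4%) = -25.7%.

-25.7%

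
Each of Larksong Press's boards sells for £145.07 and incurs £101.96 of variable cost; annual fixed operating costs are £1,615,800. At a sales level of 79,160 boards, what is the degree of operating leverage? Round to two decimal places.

1.90

Total contribution margin = 79,160 × £43.11 = £3,412,587.60.
Subtracting fixed costs: EBIT = £3,412,587.60 − £1,615,800 = £1,796,787.60.
So DOL = total CM / EBIT = £3,412,587.60 / £1,796,787.60 = 1.8993.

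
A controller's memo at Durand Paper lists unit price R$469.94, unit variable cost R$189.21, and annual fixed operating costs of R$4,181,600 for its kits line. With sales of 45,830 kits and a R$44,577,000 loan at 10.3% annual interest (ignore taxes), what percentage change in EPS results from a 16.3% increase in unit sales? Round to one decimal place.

+51.2%

At 45,830 units, contribution = 45,830 × R$280.73 = R$12,865,855.90.
EBIT = R$12,865,855.90 − R$4,181,600 = R$8,684,255.90.
After interest of R$4,591,431.00, pre-tax earnings = R$4,092,824.90.
Degree of combined leverage = contribution ÷ (EBIT − I) = R$12,865,855.90 ÷ R$4,092,824.90 = 3.1435.
%ΔEPS = DCL × %ΔSales = 3.1435 × +16.3% = +51.2%.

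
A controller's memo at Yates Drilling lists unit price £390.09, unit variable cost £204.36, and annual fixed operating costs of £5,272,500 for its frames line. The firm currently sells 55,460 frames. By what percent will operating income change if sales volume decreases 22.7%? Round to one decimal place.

Total contribution margin = 55,460 × £185.73 = £10,300,585.80.
Subtracting fixed costs: EBIT = £10,300,585.80 − £5,272,500 = £5,028,085.80.
DOL = contribution ÷ EBIT = £10,300,585.80 ÷ £5,028,085.80 = 2.0486.
So EBIT moves 2.0486 × (-22.7%) = -46.5%.

-46.5%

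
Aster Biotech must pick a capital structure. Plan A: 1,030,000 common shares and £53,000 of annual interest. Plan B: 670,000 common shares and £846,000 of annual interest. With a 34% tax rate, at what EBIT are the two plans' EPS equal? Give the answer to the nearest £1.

£2,321,861

Set EPS_A = EPS_B: (EBIT − £53,000)(1 − 0.34) ÷ 1,030,000 = (EBIT − £846,000)(1 − 0.34) ÷ 670,000.
The (1 − t) factor cancels: (EBIT − 53,000) × 670,000 = (EBIT − 846,000) × 1,030,000.
EBIT × (1,030,000 − 670,000) = 846,000 × 1,030,000 − 53,000 × 670,000 = 835,870,000,000, so EBIT = 835,870,000,000 ÷ 360,000 = 2,321,861.11.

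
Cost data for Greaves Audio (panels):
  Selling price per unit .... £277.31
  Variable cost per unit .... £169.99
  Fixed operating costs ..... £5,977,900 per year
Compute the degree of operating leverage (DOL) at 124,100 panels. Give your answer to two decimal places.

1.81

Contribution at this volume is 124,100 × £107.32 = £13,318,412.00.
Operating income = contribution − fixed costs = £13,318,412.00 − £5,977,900 = £7,340,512.00.
Degree of operating leverage = £13,318,412.00 / £7,340,512.00 = 1.8144.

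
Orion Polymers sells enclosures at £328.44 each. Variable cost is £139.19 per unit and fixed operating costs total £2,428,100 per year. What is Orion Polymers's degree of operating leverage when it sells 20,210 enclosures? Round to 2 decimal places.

2.74

At 20,210 units, contribution = 20,210 × £189.25 = £3,824,742.50.
EBIT = £3,824,742.50 − £2,428,100 = £1,396,642.50.
DOL = contribution ÷ EBIT = £3,824,742.50 ÷ £1,396,642.50 = 2.7385.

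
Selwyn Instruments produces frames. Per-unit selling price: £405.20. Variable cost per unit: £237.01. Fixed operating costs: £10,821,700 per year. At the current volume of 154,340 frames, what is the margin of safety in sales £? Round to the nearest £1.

Each unit contributes £405.20 − £237.01 = £168.19. Break-even units = £10,821,700 ÷ £168.19 = 64,342.11; break-even revenue = 64,342.11 × £405.20 = £26,071,424.22.
Actual sales revenue = 154,340 × £405.20 = £62,538,568.00.
Margin of safety = £62,538,568.00 − £26,071,424.22 = £36,467,144.

£36,467,144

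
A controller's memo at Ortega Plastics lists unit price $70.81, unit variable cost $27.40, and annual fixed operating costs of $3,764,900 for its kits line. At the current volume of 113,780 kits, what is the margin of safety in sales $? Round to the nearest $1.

$1,915,491

Contribution margin per unit = $70.81 − $27.40 = $43.41. Break-even units = $3,764,900 ÷ $43.41 = 86,728.86; break-even revenue = 86,728.86 × $70.81 = $6,141,270.88.
Actual sales revenue = 113,780 × $70.81 = $8,056,761.80.
Margin of safety = $8,056,761.80 − $6,141,270.88 = $1,915,491.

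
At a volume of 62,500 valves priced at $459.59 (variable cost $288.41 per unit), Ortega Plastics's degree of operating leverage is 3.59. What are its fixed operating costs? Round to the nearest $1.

$7,718,597

Contribution at this volume is 62,500 × $171.18 = $10,698,750.00.
DOL = contribution / EBIT, so EBIT = $10,698,750.00 / 3.59 = $2,980,153.20.
And FC = contribution − EBIT = $10,698,750.00 − $2,980,153.20 = $7,718,597.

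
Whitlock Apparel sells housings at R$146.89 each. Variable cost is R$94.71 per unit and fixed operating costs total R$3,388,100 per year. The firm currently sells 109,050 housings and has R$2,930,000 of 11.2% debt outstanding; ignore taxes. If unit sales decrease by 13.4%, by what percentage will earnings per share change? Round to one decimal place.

-38.6%

At 109,050 units, contribution = 109,050 × R$52.18 = R$5,690,229.00.
Subtracting fixed costs: EBIT = R$5,690,229.00 − R$3,388,100 = R$2,302,129.00.
Interest = R$328,160.00, so EBIT − I = R$1,973,969.00.
DCL = total CM / (EBIT − I) = R$5,690,229.00 / R$1,973,969.00 = 2.8826.
%ΔEPS = DCL × %ΔSales = 2.8826 × -13.4% = -38.6%.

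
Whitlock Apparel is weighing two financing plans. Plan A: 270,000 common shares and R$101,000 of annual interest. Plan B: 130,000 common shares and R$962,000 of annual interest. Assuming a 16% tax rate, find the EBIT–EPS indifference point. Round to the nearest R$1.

R$1,761,500

At indifference, (EBIT − 101,000)(1 − t)/270,000 = (EBIT − 962,000)(1 − t)/130,000.
The (1 − t) factor cancels: (EBIT − 101,000) × 130,000 = (EBIT − 962,000) × 270,000.
Solving, EBIT = (962,000·270,000 − 101,000·130,000) / (270,000 − 130,000) = 246,610,000,000 / 140,000 = 1,761,500.00.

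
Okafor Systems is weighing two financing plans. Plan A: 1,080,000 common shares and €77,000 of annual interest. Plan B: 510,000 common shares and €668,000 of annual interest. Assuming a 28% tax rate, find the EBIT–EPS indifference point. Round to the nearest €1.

At indifference, (EBIT − 77,000)(1 − t)/1,080,000 = (EBIT − 668,000)(1 − t)/510,000.
Cancelling (1 − t) and cross-multiplying: 510,000·(EBIT − 77,000) = 1,080,000·(EBIT − 668,000).
Solving, EBIT = (668,000·1,080,000 − 77,000·510,000) / (1,080,000 − 510,000) = 682,170,000,000 / 570,000 = 1,196,789.47.

€1,196,789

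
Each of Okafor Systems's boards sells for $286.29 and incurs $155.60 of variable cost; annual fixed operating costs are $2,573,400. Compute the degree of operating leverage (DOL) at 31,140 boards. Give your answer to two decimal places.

At 31,140 units, contribution = 31,140 × $130.69 = $4,069,686.60.
Subtracting fixed costs: EBIT = $4,069,686.60 − $2,573,400 = $1,496,286.60.
DOL = contribution ÷ EBIT = $4,069,686.60 ÷ $1,496,286.60 = 2.7199.

2.72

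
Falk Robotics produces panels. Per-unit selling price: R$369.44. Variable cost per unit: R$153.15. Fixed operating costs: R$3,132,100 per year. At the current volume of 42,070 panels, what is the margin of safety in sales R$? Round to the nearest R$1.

R$10,192,472

Unit CM = price − variable cost = R$369.44 − R$153.15 = R$216.29. Break-even units = R$3,132,100 ÷ R$216.29 = 14,481.02; break-even revenue = 14,481.02 × R$369.44 = R$5,349,868.34.
Actual sales revenue = 42,070 × R$369.44 = R$15,542,340.80.
Margin of safety = R$15,542,340.80 − R$5,349,868.34 = R$10,192,472.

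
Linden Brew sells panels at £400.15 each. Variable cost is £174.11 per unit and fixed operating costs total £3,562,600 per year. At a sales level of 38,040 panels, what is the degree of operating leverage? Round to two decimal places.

Total contribution margin = 38,040 × £226.04 = £8,598,561.60.
Operating income = contribution − fixed costs = £8,598,561.60 − £3,562,600 = £5,035,961.60.
DOL = contribution ÷ EBIT = £8,598,561.60 ÷ £5,035,961.60 = 1.7074.

1.71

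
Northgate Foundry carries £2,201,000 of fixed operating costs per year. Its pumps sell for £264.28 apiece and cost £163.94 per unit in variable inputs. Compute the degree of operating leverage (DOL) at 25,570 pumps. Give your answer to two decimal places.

7.04

Contribution at this volume is 25,570 × £100.34 = £2,565,693.80.
Subtracting fixed costs: EBIT = £2,565,693.80 − £2,201,000 = £364,693.80.
Degree of operating leverage = £2,565,693.80 / £364,693.80 = 7.0352.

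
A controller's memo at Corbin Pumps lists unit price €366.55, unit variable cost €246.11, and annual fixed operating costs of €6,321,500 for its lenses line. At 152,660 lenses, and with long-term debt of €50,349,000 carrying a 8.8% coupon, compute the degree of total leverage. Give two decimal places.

Total contribution margin = 152,660 × €120.44 = €18,386,370.40.
Operating income = contribution − fixed costs = €18,386,370.40 − €6,321,500 = €12,064,870.40. Interest = €4,430,712.00, so EBIT − I = €7,634,158.40.
Degree of total leverage = total CM / (EBIT − interest) = €18,386,370.40 / €7,634,158.40 = 2.4084.

2.41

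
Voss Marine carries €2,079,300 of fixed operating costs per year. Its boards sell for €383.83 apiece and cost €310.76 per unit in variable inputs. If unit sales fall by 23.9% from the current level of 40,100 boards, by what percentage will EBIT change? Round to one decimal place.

-82.3%

Total contribution margin = 40,100 × €73.07 = €2,930,107.00.
Subtracting fixed costs: EBIT = €2,930,107.00 − €2,079,300 = €850,807.00.
DOL = contribution ÷ EBIT = €2,930,107.00 ÷ €850,807.00 = 3.4439.
Operating income changes by 3.4439 × -23.9% = -82.3%.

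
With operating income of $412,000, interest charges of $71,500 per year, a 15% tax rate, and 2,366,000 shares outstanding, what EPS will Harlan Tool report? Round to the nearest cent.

Pre-tax income = $412,000 − $71,500.00 = $340,500.00.
After tax at 15%: net income = $340,500.00 × 0.85 = $289,425.00.
EPS = $289,425.00 ÷ 2,366,000 = $0.12.

$0.12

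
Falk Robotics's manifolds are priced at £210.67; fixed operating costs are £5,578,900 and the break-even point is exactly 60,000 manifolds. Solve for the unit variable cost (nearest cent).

At break-even, FC = Q × (P − VC), so P − VC = £5,578,900 ÷ 60,000 = £92.9817.
Hence VC = price − CM = £210.67 − £92.9817 = £117.69.

£117.69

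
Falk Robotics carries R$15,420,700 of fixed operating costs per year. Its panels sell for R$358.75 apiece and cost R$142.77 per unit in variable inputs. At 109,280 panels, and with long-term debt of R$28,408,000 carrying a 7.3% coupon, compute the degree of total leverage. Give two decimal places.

Contribution at this volume is 109,280 × R$215.98 = R$23,602,294.40.
Operating income = contribution − fixed costs = R$23,602,294.40 − R$15,420,700 = R$8,181,594.40. Interest = R$2,073,784.00, so EBIT − I = R$6,107,810.40.
DCL = contribution ÷ (EBIT − I) = R$23,602,294.40 ÷ R$6,107,810.40 = 3.8643.

3.86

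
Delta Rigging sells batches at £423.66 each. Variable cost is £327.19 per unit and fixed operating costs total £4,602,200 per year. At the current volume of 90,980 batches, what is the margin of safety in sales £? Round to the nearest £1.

£18,333,453

Each unit contributes £423.66 − £327.19 = £96.47. Break-even units = £4,602,200 ÷ £96.47 = 47,706.02; break-even revenue = 47,706.02 × £423.66 = £20,211,133.53.
Actual sales revenue = 90,980 × £423.66 = £38,544,586.80.
Margin of safety = £38,544,586.80 − £20,211,133.53 = £18,333,453.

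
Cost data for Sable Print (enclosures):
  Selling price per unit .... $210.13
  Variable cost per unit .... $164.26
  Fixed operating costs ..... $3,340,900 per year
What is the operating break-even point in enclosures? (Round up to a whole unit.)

Contribution margin per unit = $210.13 − $164.26 = $45.87.
Units to break even: $3,340,900 ÷ $45.87 = 72,834.10, rounded up to 72,835.

72,835 enclosures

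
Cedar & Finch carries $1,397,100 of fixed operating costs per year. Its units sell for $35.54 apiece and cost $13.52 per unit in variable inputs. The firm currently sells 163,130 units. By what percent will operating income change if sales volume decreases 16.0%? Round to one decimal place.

-26.2%

Total contribution margin = 163,130 × $22.02 = $3,592,122.60.
EBIT = $3,592,122.60 − $1,397,100 = $2,195,022.60.
So DOL = total CM / EBIT = $3,592,122.60 / $2,195,022.60 = 1.6365.
%ΔEBIT = DOL × %ΔSales = 1.6365 × -16.0% = -26.2%.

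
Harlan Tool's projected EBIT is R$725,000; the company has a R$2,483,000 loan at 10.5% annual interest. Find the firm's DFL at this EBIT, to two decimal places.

Annual interest charges come to R$260,715.00.
DFL = EBIT ÷ (EBIT − I) = R$725,000 ÷ (R$725,000 − R$260,715.00) = R$725,000 ÷ R$464,285.00 = 1.5615.

1.56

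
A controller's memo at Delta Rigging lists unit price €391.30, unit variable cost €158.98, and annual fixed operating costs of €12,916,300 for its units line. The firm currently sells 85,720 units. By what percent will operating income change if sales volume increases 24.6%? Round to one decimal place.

+70.0%

Contribution at this volume is 85,720 × €232.32 = €19,914,470.40.
Subtracting fixed costs: EBIT = €19,914,470.40 − €12,916,300 = €6,998,170.40.
DOL = contribution ÷ EBIT = €19,914,470.40 ÷ €6,998,170.40 = 2.8457.
%ΔEBIT = DOL × %ΔSales = 2.8457 × +24.6% = +70.0%.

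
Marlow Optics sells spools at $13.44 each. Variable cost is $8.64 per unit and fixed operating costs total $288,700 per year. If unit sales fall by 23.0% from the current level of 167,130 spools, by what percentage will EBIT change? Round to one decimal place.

-35.9%

Total contribution margin = 167,130 × $4.80 = $802,224.00.
Operating income = contribution − fixed costs = $802,224.00 − $288,700 = $513,524.00.
DOL = contribution ÷ EBIT = $802,224.00 ÷ $513,524.00 = 1.5622.
So EBIT moves 1.5622 × (-23.0%) = -35.9%.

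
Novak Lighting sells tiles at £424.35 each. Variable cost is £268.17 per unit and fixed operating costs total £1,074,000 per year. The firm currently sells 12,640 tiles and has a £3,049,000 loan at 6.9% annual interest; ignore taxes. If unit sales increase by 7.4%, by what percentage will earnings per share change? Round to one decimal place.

+21.2%

Total contribution margin = 12,640 × £156.18 = £1,974,115.20.
Subtracting fixed costs: EBIT = £1,974,115.20 − £1,074,000 = £900,115.20.
Interest = £210,381.00, so EBIT − I = £689,734.20.
Degree of combined leverage = contribution ÷ (EBIT − I) = £1,974,115.20 ÷ £689,734.20 = 2.8621.
EPS therefore changes by 2.8621 × (+7.4%) = +21.2%.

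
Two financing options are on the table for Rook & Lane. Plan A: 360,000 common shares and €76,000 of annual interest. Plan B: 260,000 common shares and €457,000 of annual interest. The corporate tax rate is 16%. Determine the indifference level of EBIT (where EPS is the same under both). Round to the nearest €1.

€1,447,600

At indifference, (EBIT − 76,000)(1 − t)/360,000 = (EBIT − 457,000)(1 − t)/260,000.
Cancelling (1 − t) and cross-multiplying: 260,000·(EBIT − 76,000) = 360,000·(EBIT − 457,000).
Solving, EBIT = (457,000·360,000 − 76,000·260,000) / (360,000 − 260,000) = 144,760,000,000 / 100,000 = 1,447,600.00.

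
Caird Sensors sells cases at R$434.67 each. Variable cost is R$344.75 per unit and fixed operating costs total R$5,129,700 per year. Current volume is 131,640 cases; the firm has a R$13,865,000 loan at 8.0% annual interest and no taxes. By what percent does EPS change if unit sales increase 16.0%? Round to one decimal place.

Contribution at this volume is 131,640 × R$89.92 = R$11,837,068.80.
Operating income = contribution − fixed costs = R$11,837,068.80 − R$5,129,700 = R$6,707,368.80.
Interest = R$1,109,200.00, so EBIT − I = R$5,598,168.80.
Degree of combined leverage = contribution ÷ (EBIT − I) = R$11,837,068.80 ÷ R$5,598,168.80 = 2.1145.
EPS therefore changes by 2.1145 × (+16.0%) = +33.8%.

+33.8%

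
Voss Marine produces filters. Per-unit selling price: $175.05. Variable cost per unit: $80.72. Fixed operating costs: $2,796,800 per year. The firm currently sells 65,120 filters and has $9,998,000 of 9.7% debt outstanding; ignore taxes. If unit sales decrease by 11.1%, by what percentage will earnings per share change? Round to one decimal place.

Contribution at this volume is 65,120 × $94.33 = $6,142,769.60.
EBIT = $6,142,769.60 − $2,796,800 = $3,345,969.60.
After interest of $969,806.00, pre-tax earnings = $2,376,163.60.
DCL = total CM / (EBIT − I) = $6,142,769.60 / $2,376,163.60 = 2.5852.
%ΔEPS = DCL × %ΔSales = 2.5852 × -11.1% = -28.7%.

-28.7%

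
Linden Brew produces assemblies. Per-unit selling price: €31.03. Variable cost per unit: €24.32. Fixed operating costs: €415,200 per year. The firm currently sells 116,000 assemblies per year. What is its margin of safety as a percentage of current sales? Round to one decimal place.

Each unit contributes €31.03 − €24.32 = €6.71. Break-even units = €415,200 ÷ €6.71 = 61,877.79; break-even revenue = 61,877.79 × €31.03 = €1,920,067.96.
Actual sales revenue = 116,000 × €31.03 = €3,599,480.00.
Margin of safety = (€3,599,480.00 − €1,920,067.96) ÷ €3,599,480.00 = 46.7%.

46.7%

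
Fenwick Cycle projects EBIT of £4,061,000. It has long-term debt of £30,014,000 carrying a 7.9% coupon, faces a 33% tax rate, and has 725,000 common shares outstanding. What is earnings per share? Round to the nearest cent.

£1.56

Interest = £2,371,106.00, so EBT = £4,061,000 − £2,371,106.00 = £1,689,894.00.
Net income = £1,689,894.00 × (1 − 0.33) = £1,132,228.98.
Per share: £1,132,228.98 / 725,000 shares = £1.56.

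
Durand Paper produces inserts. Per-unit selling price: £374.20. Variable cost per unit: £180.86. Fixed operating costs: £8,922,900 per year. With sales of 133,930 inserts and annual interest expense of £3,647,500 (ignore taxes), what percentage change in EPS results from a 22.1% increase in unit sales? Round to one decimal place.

+43.0%

At 133,930 units, contribution = 133,930 × £193.34 = £25,894,026.20.
Operating income = contribution − fixed costs = £25,894,026.20 − £8,922,900 = £16,971,126.20.
After interest of £3,647,500.00, pre-tax earnings = £13,323,626.20.
DCL = total CM / (EBIT − I) = £25,894,026.20 / £13,323,626.20 = 1.9435.
%ΔEPS = DCL × %ΔSales = 1.9435 × +22.1% = +43.0%.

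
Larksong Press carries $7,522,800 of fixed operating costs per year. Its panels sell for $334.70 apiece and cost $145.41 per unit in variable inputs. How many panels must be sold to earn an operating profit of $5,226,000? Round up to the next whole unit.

Each unit contributes $334.70 − $145.41 = $189.29.
Units = (FC + target) / CM = ($7,522,800 + $5,226,000) / $189.29 = 67,350.63, so 67,351 panels.

67,351 panels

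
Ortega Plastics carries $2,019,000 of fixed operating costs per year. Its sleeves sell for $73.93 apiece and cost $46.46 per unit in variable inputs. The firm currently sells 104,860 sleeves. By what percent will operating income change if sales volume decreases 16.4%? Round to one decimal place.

-54.8%

Contribution at this volume is 104,860 × $27.47 = $2,880,504.20.
EBIT = $2,880,504.20 − $2,019,000 = $861,504.20.
Degree of operating leverage = $2,880,504.20 / $861,504.20 = 3.3436.
%ΔEBIT = DOL × %ΔSales = 3.3436 × -16.4% = -54.8%.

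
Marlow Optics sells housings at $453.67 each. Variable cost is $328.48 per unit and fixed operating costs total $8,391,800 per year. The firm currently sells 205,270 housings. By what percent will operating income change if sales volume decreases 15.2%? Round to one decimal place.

At 205,270 units, contribution = 205,270 × $125.19 = $25,697,751.30.
Subtracting fixed costs: EBIT = $25,697,751.30 − $8,391,800 = $17,305,951.30.
DOL = contribution ÷ EBIT = $25,697,751.30 ÷ $17,305,951.30 = 1.4849.
%ΔEBIT = DOL × %ΔSales = 1.4849 × -15.2% = -22.6%.

-22.6%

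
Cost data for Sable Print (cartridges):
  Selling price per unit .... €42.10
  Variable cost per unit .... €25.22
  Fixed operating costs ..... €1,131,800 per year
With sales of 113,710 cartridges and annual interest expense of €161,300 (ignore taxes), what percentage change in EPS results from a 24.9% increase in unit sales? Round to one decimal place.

Contribution at this volume is 113,710 × €16.88 = €1,919,424.80.
Subtracting fixed costs: EBIT = €1,919,424.80 − €1,131,800 = €787,624.80.
Interest = €161,300.00, so EBIT − I = €626,324.80.
DCL = total CM / (EBIT − I) = €1,919,424.80 / €626,324.80 = 3.0646.
%ΔEPS = DCL × %ΔSales = 3.0646 × +24.9% = +76.3%.

+76.3%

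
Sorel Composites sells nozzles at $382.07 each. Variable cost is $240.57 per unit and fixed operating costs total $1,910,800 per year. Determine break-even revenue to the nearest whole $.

Contribution margin per unit = $382.07 − $240.57 = $141.50, a CM ratio of $141.50 ÷ $382.07 = 0.3704.
Break-even revenue = fixed costs × price ÷ CM = $1,910,800 × $382.07 ÷ $141.50 = $5,159,430.

$5,159,430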